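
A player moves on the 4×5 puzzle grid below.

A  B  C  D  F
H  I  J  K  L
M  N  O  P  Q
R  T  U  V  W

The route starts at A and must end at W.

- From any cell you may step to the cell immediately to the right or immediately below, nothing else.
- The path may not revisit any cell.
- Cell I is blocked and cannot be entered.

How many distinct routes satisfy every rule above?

15

A right/down-only route from A to W makes exactly 3 down-moves and 4 right-moves in some order.
With no other constraints that would be C(7,3) = 35 routes.
Subtract routes through each blocked cell (inclusion–exclusion for overlaps): − through I: 20 → 15.
That gives 15 routes.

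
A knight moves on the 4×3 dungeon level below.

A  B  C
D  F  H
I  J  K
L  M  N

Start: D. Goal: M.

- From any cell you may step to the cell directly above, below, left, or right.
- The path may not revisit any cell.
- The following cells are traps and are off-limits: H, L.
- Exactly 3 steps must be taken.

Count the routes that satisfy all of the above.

2

Need simple routes of exactly 3 moves from D to M (Manhattan distance 3, so 0 moves are spent on a detour and 0 undoing it).
Enumerating: D I J M | D F J M.
That gives 2 routes.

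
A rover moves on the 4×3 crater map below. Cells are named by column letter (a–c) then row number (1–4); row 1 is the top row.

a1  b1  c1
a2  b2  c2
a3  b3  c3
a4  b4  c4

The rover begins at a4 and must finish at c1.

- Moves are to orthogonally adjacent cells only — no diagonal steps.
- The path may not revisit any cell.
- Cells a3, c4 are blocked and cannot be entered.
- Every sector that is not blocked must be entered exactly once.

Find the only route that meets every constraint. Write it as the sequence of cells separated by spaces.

Need to visit all 10 open cells exactly once, starting at a4 and ending at c1.
Route from a4: right 1 to b4, up 1 to b3, right 1 to c3, up 1 to c2, left 2 to a2, up 1 to a1, right 2 to c1 — 9 moves in all.
Check: all 10 open cells covered.

a4 b4 b3 c3 c2 b2 a2 a1 b1 c1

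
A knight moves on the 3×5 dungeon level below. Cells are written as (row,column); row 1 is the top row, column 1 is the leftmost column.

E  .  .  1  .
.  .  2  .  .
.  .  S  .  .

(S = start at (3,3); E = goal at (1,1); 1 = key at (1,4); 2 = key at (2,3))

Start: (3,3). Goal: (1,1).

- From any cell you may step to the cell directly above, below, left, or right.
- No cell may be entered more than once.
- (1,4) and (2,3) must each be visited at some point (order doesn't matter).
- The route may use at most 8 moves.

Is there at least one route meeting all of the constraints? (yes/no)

yes

One route that works: (3,3) → (2,3) → (2,4) → (1,4) → (1,3) → (1,2) → (1,1).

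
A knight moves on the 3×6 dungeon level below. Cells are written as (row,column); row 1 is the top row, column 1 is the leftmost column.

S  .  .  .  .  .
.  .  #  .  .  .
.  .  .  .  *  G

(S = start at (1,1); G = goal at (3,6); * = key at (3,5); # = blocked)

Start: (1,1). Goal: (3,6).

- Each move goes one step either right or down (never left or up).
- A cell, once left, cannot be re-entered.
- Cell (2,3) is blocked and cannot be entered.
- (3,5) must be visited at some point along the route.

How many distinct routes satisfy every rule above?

6

A right/down-only route from (1,1) to (3,6) makes exactly 2 down-moves and 5 right-moves in some order.
With no other constraints that would be C(7,2) = 21 routes.
Split at (3,5) and multiply the segment counts (each segment already excludes blocked cells): (1,1)→(3,5): 6; (3,5)→(3,6): 1; product = 6.
That gives 6 routes.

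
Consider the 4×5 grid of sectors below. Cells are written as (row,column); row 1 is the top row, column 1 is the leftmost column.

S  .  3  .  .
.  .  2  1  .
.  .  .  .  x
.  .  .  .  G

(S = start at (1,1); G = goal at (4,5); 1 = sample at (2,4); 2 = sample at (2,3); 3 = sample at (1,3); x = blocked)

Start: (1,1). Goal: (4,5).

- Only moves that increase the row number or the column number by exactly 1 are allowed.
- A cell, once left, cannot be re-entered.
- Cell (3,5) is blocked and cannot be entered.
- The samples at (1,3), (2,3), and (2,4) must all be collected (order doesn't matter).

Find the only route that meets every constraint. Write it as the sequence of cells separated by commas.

Moves only go right or down, so the column and row indices never decrease.
Route from (1,1): 2× right (reaching (1,3)), down to (2,3), right to (2,4), 2× down (reaching (4,4)), right to (4,5) — 7 moves in all.
Check: all required cells visited.

(1,1), (1,2), (1,3), (2,3), (2,4), (3,4), (4,4), (4,5)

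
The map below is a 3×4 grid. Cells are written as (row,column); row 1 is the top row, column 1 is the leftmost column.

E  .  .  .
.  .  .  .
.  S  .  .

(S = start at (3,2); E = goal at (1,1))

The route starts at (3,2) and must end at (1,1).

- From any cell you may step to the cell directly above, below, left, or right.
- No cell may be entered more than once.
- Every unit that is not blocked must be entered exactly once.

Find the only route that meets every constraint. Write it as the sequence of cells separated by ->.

(3,2) -> (3,1) -> (2,1) -> (2,2) -> (2,3) -> (3,3) -> (3,4) -> (2,4) -> (1,4) -> (1,3) -> (1,2) -> (1,1)

Need to visit all 12 open cells exactly once, starting at (3,2) and ending at (1,1).
Cell (1,4) has only two open neighbours ((2,4) and (1,3)), so the path must pass straight through it: one of those is the cell it's entered from and the other is where it exits.
Route from (3,2): left 1 to (3,1), up 1 to (2,1), right 2 to (2,3), down 1 to (3,3), right 1 to (3,4), up 2 to (1,4), left 3 to (1,1) — 11 moves in all.
Check: all 12 open cells covered.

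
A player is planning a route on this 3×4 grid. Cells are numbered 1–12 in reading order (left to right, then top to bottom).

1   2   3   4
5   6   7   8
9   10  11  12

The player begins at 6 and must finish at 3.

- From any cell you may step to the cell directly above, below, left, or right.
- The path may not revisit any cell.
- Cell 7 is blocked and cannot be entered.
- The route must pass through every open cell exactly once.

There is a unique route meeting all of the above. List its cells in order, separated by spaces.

6 2 1 5 9 10 11 12 8 4 3

Need to visit all 11 open cells exactly once, starting at 6 and ending at 3.
Route from 6: up to 2, left to 1, 2× down (reaching 9), 3× right (reaching 12), 2× up (reaching 4), left to 3 — 10 moves in all.
Check: all 11 open cells covered.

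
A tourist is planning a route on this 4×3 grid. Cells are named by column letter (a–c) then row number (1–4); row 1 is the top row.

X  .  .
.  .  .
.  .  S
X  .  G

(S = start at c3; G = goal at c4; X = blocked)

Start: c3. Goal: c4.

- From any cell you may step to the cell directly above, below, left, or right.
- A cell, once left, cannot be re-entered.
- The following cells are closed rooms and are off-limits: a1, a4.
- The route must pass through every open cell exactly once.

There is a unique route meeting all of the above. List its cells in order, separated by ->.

c3 -> c2 -> c1 -> b1 -> b2 -> a2 -> a3 -> b3 -> b4 -> c4

Need to visit all 10 open cells exactly once, starting at c3 and ending at c4.
Cell a2 has only two open neighbours (a3 and b2), so the path must pass straight through it: one of those is the cell it's entered from and the other is where it exits.
Route from c3: up 2 to c1, left 1 to b1, down 1 to b2, left 1 to a2, down 1 to a3, right 1 to b3, down 1 to b4, right 1 to c4 — 9 moves in all.
Check: all 10 open cells covered.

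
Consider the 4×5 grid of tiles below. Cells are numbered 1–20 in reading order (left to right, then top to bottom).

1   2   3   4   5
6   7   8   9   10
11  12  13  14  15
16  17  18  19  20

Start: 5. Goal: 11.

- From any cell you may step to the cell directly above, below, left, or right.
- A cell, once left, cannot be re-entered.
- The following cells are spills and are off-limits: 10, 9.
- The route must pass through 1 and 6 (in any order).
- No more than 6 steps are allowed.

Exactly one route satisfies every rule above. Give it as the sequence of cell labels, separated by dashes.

The budget equals the shortest possible length, so every move has to be on a shortest route through the required cells.
Route from 5: left 4 to 1, down 2 to 11 — 6 moves in all.
Check: all required cells visited; 6 ≤ 6 moves.

5 - 4 - 3 - 2 - 1 - 6 - 11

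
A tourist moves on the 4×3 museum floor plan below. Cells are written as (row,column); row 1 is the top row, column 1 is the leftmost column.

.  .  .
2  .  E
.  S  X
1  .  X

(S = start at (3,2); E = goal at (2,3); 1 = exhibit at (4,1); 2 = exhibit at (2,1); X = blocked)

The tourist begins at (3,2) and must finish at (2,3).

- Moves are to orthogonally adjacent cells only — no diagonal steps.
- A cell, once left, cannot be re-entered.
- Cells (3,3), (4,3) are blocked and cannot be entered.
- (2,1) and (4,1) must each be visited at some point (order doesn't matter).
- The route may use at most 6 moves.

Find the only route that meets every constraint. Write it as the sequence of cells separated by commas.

(3,2), (4,2), (4,1), (3,1), (2,1), (2,2), (2,3)

The budget equals the shortest possible length, so every move has to be on a shortest route through the required cells.
Route from (3,2): down to (4,2), left to (4,1), 2× up (reaching (2,1)), 2× right (reaching (2,3)) — 6 moves in all.
Check: all required cells visited; 6 ≤ 6 moves.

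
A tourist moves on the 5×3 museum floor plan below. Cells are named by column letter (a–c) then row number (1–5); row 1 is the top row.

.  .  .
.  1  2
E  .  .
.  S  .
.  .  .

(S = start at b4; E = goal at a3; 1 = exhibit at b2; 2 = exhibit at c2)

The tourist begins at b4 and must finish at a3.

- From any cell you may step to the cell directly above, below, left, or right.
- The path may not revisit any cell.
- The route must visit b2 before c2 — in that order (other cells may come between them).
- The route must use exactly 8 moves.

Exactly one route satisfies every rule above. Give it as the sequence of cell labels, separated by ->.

The waypoints must appear in the order b2, c2, with no cell reused.
Route from b4: 2× up (reaching b2), right to c2, up to c1, 2× left (reaching a1), 2× down (reaching a3) — 8 moves in all.
Check: order respected (1 at step 2, 2 at step 3); 8 moves as required.

b4 -> b3 -> b2 -> c2 -> c1 -> b1 -> a1 -> a2 -> a3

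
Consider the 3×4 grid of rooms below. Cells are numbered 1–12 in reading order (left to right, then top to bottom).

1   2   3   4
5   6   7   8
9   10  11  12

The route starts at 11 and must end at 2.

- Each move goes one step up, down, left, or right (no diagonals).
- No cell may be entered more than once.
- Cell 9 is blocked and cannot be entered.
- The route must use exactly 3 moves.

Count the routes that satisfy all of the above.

Need simple routes of exactly 3 moves from 11 to 2 (Manhattan distance 3, so 0 moves are spent on a detour and 0 undoing it).
Enumerating: 11 7 3 2 | 11 7 6 2 | 11 10 6 2.
That gives 3 routes.

3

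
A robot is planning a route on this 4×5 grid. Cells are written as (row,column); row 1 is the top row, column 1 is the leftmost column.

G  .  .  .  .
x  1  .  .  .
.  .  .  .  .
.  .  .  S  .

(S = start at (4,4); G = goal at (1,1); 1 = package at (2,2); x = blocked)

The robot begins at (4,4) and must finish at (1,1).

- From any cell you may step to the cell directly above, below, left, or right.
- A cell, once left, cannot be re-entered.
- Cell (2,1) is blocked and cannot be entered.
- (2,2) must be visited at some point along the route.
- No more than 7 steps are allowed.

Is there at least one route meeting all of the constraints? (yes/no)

yes

One route that works: (4,4) → (3,4) → (2,4) → (2,3) → (2,2) → (1,2) → (1,1).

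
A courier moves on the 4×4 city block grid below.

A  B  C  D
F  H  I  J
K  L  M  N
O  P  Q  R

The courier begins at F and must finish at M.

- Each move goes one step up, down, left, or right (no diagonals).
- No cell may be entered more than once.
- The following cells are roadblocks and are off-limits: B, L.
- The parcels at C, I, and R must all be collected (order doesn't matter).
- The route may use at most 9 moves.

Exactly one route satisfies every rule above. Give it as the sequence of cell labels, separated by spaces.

F H I C D J N R Q M

The 9-move cap with required stops at C, I, R leaves no slack for detours.
Route from F: right 2 to I, up 1 to C, right 1 to D, down 3 to R, left 1 to Q, up 1 to M — 9 moves in all.
Check: all required cells visited; 9 ≤ 9 moves.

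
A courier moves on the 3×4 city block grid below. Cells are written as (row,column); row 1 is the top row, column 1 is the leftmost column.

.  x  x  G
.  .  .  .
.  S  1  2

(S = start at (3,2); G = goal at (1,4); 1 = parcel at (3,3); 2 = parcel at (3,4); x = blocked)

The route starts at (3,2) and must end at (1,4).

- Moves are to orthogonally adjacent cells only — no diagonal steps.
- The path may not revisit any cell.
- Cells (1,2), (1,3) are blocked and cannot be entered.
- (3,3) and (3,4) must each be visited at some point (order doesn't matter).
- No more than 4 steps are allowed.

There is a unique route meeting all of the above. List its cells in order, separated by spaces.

Any route must reach (3,3) and (3,4) and still end at (1,4) within 4 moves, so the order of the required stops is forced.
Route from (3,2): 2× right (reaching (3,4)), 2× up (reaching (1,4)) — 4 moves in all.
Check: all required cells visited; 4 ≤ 4 moves.

(3,2) (3,3) (3,4) (2,4) (1,4)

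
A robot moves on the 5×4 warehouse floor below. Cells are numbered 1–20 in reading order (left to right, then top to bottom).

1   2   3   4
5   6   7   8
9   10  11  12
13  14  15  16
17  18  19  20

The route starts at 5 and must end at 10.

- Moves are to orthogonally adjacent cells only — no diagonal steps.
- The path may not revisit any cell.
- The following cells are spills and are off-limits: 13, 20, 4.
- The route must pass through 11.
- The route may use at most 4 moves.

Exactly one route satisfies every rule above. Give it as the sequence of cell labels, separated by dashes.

The budget equals the shortest possible length, so every move has to be on a shortest route through the required cells.
Route from 5: right 2 to 7, down 1 to 11, left 1 to 10 — 4 moves in all.
Check: all required cells visited; 4 ≤ 4 moves.

5 - 6 - 7 - 11 - 10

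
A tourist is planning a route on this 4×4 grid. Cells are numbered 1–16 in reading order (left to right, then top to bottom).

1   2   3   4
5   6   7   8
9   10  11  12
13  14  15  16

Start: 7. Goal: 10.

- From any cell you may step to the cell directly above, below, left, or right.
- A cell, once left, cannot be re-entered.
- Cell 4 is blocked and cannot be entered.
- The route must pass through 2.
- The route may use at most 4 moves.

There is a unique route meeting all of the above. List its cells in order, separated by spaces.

Any route must reach 2 and still end at 10 within 4 moves, so the order of the required stops is forced.
Route from 7: up to 3, left to 2, 2× down (reaching 10) — 4 moves in all.
Check: all required cells visited; 4 ≤ 4 moves.

7 3 2 6 10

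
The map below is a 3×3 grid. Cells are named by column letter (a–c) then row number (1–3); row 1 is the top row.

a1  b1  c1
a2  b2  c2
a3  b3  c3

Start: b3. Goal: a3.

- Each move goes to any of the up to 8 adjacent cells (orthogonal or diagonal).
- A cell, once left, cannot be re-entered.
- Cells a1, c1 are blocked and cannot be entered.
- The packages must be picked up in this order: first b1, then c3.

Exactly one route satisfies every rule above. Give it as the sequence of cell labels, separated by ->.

b3 -> a2 -> b1 -> c2 -> c3 -> b2 -> a3

The waypoints must appear in the order b1, c3, with no cell reused.
Route from b3: up-left to a2, up-right to b1, down-right to c2, down to c3, up-left to b2, down-left to a3 — 6 moves in all.
Check: order respected (b1 at step 2, c3 at step 4).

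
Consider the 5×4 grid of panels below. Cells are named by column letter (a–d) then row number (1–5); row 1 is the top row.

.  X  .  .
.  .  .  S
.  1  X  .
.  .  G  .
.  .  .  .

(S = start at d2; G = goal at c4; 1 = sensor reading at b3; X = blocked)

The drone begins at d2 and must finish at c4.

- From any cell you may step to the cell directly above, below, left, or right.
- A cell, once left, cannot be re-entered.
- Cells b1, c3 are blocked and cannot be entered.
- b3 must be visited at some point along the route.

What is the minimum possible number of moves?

Any route passes through b3 somewhere between d2 and c4. Summing Manhattan distances along the two legs (d2 → b3 → c4) gives a lower bound of 3 + 2 = 5 moves.
A route of 5 moves achieves this: d2 → c2 → b2 → b3 → b4 → c4.
Since 5 matches the lower bound, it is optimal.

5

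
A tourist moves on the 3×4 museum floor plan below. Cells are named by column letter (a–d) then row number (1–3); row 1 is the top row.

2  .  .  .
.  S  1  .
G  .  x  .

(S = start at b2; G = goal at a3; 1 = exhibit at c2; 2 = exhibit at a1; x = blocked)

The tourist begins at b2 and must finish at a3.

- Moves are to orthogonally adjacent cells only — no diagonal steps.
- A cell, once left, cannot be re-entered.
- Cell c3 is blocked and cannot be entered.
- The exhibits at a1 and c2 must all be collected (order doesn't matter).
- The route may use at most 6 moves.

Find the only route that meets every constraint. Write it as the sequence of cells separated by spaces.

b2 c2 c1 b1 a1 a2 a3

Any route must reach a1 and c2 and still end at a3 within 6 moves, so the order of the required stops is forced.
Route from b2: right to c2, up to c1, 2× left (reaching a1), 2× down (reaching a3) — 6 moves in all.
Check: all required cells visited; 6 ≤ 6 moves.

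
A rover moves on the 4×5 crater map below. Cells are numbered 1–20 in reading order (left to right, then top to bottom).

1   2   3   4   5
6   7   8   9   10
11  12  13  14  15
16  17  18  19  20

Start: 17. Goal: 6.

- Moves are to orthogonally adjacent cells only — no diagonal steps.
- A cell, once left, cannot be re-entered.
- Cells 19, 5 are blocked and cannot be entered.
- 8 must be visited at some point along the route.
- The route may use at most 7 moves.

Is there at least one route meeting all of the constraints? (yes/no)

One route that works: 17 → 12 → 13 → 8 → 7 → 6.

yes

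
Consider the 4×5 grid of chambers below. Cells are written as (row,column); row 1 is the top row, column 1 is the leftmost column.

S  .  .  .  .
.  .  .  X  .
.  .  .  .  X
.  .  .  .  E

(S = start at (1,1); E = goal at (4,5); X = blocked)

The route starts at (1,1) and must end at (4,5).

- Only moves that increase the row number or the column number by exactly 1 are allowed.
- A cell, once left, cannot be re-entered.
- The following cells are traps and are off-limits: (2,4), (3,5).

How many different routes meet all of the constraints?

A right/down-only route from (1,1) to (4,5) makes exactly 3 down-moves and 4 right-moves in some order.
With no other constraints that would be C(7,3) = 35 routes.
Subtract routes through each blocked cell (inclusion–exclusion for overlaps): − through (2,4): 12 − through (3,5): 15 + through (2,4)&(3,5): 8 → 16.
That gives 16 routes.

16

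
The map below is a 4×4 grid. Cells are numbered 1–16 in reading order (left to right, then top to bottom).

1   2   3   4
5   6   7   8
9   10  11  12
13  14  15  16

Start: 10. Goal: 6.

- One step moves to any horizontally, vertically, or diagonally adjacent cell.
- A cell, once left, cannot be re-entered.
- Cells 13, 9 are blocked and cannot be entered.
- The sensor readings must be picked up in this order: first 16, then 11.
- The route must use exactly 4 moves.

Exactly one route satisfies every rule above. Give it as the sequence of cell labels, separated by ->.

10 -> 15 -> 16 -> 11 -> 6

The waypoints must appear in the order 16, 11, with no cell reused.
Route from 10: down-right 1 to 15, right 1 to 16, up-left 2 to 6 — 4 moves in all.
Check: order respected (16 at step 2, 11 at step 3); 4 moves as required.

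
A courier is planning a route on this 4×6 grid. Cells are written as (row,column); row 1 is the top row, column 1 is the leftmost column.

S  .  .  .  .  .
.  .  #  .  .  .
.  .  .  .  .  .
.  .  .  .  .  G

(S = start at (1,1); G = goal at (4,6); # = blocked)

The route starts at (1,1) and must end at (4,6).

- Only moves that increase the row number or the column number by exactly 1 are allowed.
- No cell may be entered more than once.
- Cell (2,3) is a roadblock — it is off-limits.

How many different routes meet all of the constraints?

A right/down-only route from (1,1) to (4,6) makes exactly 3 down-moves and 5 right-moves in some order.
With no other constraints that would be C(8,3) = 56 routes.
Subtract routes through each blocked cell (inclusion–exclusion for overlaps): − through (2,3): 30 → 26.
That gives 26 routes.

26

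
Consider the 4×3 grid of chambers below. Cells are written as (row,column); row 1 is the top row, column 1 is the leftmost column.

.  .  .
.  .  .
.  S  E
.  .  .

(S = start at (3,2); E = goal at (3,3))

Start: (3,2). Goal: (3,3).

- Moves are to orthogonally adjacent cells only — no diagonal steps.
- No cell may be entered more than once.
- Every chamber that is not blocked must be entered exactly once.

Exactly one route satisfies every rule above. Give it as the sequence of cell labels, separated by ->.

Need to visit all 12 open cells exactly once, starting at (3,2) and ending at (3,3).
Route from (3,2): up 1 to (2,2), right 1 to (2,3), up 1 to (1,3), left 2 to (1,1), down 3 to (4,1), right 2 to (4,3), up 1 to (3,3) — 11 moves in all.
Check: all 12 open cells covered.

(3,2) -> (2,2) -> (2,3) -> (1,3) -> (1,2) -> (1,1) -> (2,1) -> (3,1) -> (4,1) -> (4,2) -> (4,3) -> (3,3)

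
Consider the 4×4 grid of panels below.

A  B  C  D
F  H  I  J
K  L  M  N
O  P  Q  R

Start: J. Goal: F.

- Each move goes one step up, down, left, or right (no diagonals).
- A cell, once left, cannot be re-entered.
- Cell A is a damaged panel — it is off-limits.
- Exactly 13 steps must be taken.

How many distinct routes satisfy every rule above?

8

Need simple routes of exactly 13 moves from J to F (Manhattan distance 3, so 5 moves are spent on a detour and 5 undoing it).
Enumerating: J D C I M N R Q P O K L H F | J D C I H L M N R Q P O K F | J D C B H L M N R Q P O K F | J D C B H I M N R Q P L K F | J D C B H I M N R Q P O K F | J N R Q M I C B H L P O K F | J N R Q P O K L M I C B H F | J I C B H L M N R Q P O K F.
That gives 8 routes.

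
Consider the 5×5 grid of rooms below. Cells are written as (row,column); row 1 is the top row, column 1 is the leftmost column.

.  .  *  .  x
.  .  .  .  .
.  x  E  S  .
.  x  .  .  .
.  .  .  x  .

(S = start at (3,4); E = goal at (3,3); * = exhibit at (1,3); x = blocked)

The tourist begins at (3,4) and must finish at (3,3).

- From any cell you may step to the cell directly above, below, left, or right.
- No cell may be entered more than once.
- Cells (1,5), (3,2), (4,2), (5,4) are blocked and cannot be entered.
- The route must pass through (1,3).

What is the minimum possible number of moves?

Any route passes through (1,3) somewhere between (3,4) and (3,3). Summing Manhattan distances along the two legs ((3,4) → (1,3) → (3,3)) gives a lower bound of 3 + 2 = 5 moves.
A route of 5 moves achieves this: (3,4) → (2,4) → (1,4) → (1,3) → (2,3) → (3,3).
Since 5 matches the lower bound, it is optimal.

5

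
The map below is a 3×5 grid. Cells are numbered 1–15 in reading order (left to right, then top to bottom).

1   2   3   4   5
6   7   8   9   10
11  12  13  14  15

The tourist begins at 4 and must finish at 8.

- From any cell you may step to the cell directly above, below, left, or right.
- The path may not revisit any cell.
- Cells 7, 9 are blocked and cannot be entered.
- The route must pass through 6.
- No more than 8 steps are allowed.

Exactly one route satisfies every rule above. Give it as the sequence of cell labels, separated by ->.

4 -> 3 -> 2 -> 1 -> 6 -> 11 -> 12 -> 13 -> 8

The 8-move cap with required stops at 6 leaves no slack for detours.
Route from 4: 3× left (reaching 1), 2× down (reaching 11), 2× right (reaching 13), up to 8 — 8 moves in all.
Check: all required cells visited; 8 ≤ 8 moves.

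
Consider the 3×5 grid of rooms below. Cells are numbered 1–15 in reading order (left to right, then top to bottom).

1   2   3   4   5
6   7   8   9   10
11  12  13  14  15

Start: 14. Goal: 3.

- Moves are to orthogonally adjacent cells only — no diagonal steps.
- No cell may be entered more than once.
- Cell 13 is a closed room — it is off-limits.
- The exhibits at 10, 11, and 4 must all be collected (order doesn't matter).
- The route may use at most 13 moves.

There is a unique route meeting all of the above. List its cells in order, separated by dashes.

The budget equals the shortest possible length, so every move has to be on a shortest route through the required cells.
Route from 14: right 1 to 15, up 2 to 5, left 1 to 4, down 1 to 9, left 2 to 7, down 1 to 12, left 1 to 11, up 2 to 1, right 2 to 3 — 13 moves in all.
Check: all required cells visited; 13 ≤ 13 moves.

14 - 15 - 10 - 5 - 4 - 9 - 8 - 7 - 12 - 11 - 6 - 1 - 2 - 3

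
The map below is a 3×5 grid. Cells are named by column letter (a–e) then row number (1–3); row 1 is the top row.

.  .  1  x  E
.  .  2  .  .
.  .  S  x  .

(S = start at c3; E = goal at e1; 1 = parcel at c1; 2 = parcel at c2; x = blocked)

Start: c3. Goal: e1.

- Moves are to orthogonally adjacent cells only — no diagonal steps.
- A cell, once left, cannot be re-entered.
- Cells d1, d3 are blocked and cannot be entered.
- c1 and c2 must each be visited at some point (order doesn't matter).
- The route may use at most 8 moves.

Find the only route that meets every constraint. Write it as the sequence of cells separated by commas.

The budget equals the shortest possible length, so every move has to be on a shortest route through the required cells.
Route from c3: left 1 to b3, up 2 to b1, right 1 to c1, down 1 to c2, right 2 to e2, up 1 to e1 — 8 moves in all.
Check: all required cells visited; 8 ≤ 8 moves.

c3, b3, b2, b1, c1, c2, d2, e2, e1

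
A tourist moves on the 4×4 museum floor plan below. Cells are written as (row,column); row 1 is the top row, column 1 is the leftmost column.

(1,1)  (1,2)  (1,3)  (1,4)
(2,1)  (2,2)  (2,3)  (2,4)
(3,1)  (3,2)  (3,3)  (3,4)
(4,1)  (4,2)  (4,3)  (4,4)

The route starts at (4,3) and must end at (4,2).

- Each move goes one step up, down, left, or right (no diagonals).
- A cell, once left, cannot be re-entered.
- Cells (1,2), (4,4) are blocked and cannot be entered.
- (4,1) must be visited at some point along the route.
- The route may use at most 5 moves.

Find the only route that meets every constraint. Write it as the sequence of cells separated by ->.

(4,3) -> (3,3) -> (3,2) -> (3,1) -> (4,1) -> (4,2)

Any route must reach (4,1) and still end at (4,2) within 5 moves, so the order of the required stops is forced.
Route from (4,3): up 1 to (3,3), left 2 to (3,1), down 1 to (4,1), right 1 to (4,2) — 5 moves in all.
Check: all required cells visited; 5 ≤ 5 moves.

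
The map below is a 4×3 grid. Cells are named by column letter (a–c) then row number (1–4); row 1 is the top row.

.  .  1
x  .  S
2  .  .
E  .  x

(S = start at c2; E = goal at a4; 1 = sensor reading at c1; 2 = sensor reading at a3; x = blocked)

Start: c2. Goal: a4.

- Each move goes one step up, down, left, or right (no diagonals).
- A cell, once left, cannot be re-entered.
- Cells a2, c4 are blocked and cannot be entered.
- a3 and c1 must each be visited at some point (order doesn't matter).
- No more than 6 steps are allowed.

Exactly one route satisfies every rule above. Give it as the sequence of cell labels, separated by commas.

The budget equals the shortest possible length, so every move has to be on a shortest route through the required cells.
Route from c2: up to c1, left to b1, 2× down (reaching b3), left to a3, down to a4 — 6 moves in all.
Check: all required cells visited; 6 ≤ 6 moves.

c2, c1, b1, b2, b3, a3, a4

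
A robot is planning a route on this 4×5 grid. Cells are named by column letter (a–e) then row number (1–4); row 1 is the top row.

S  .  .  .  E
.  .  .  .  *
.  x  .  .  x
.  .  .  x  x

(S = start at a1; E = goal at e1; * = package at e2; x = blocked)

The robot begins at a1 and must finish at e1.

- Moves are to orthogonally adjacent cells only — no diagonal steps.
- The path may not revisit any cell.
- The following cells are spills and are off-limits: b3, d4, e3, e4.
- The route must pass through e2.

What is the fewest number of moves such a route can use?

6

Any route passes through e2 somewhere between a1 and e1. Summing Manhattan distances along the two legs (a1 → e2 → e1) gives a lower bound of 5 + 1 = 6 moves.
A route of 6 moves achieves this: a1 → a2 → b2 → c2 → d2 → e2 → e1.
Since 6 matches the lower bound, it is optimal.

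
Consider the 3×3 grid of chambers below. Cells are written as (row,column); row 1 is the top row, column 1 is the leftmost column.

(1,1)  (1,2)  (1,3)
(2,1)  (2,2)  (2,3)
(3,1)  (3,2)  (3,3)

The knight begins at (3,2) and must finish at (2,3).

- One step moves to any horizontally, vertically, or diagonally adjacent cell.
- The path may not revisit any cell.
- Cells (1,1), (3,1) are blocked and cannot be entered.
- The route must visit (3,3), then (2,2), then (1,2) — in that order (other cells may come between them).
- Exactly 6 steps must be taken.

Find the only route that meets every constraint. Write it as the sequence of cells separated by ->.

The waypoints must appear in the order (3,3), (2,2), (1,2), with no cell reused.
Route from (3,2): right to (3,3), up-left to (2,2), left to (2,1), up-right to (1,2), right to (1,3), down to (2,3) — 6 moves in all.
Check: order respected ((3,3) at step 1, (2,2) at step 2, (1,2) at step 4); 6 moves as required.

(3,2) -> (3,3) -> (2,2) -> (2,1) -> (1,2) -> (1,3) -> (2,3)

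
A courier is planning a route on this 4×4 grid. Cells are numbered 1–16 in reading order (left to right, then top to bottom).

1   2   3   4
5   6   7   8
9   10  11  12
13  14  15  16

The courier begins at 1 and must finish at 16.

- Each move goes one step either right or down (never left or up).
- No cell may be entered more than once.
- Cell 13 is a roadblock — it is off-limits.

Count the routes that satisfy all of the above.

19

A right/down-only route from 1 to 16 makes exactly 3 down-moves and 3 right-moves in some order.
With no other constraints that would be C(6,3) = 20 routes.
Subtract routes through each blocked cell (inclusion–exclusion for overlaps): − through 13: 1 → 19.
That gives 19 routes.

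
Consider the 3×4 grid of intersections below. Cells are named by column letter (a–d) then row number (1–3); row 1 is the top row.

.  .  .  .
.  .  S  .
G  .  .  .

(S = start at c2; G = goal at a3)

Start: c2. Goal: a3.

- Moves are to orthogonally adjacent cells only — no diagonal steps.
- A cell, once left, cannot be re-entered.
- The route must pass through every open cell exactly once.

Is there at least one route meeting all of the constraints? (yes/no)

One route that works: c2 → c1 → d1 → d2 → d3 → c3 → b3 → b2 → b1 → a1 → a2 → a3.

yes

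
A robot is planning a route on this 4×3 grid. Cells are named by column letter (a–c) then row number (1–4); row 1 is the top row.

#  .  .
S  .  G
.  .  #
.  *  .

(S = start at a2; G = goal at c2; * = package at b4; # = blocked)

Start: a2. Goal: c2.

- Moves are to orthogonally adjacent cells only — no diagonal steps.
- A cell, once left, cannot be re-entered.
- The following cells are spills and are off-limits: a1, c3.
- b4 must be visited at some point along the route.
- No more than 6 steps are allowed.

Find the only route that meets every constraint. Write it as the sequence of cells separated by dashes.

a2 - a3 - a4 - b4 - b3 - b2 - c2

The 6-move cap with required stops at b4 leaves no slack for detours.
Route from a2: down 2 to a4, right 1 to b4, up 2 to b2, right 1 to c2 — 6 moves in all.
Check: all required cells visited; 6 ≤ 6 moves.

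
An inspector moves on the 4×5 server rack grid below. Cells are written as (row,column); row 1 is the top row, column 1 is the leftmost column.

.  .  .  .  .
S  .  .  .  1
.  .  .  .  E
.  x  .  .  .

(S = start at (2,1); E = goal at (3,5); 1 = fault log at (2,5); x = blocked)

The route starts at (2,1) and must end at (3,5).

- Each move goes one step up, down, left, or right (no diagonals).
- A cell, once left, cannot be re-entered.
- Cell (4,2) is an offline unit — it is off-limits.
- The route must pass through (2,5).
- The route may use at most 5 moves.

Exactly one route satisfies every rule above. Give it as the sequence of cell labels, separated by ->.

(2,1) -> (2,2) -> (2,3) -> (2,4) -> (2,5) -> (3,5)

Any route must reach (2,5) and still end at (3,5) within 5 moves, so the order of the required stops is forced.
Route from (2,1): 4× right (reaching (2,5)), down to (3,5) — 5 moves in all.
Check: all required cells visited; 5 ≤ 5 moves.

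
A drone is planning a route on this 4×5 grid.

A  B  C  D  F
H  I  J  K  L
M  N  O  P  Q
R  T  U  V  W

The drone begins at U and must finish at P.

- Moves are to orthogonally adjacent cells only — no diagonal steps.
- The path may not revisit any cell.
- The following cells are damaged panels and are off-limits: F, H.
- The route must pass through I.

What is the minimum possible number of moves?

Any route passes through I somewhere between U and P. Summing Manhattan distances along the two legs (U → I → P) gives a lower bound of 3 + 3 = 6 moves.
A route of 6 moves achieves this: U → O → N → I → J → K → P.
Since 6 matches the lower bound, it is optimal.

6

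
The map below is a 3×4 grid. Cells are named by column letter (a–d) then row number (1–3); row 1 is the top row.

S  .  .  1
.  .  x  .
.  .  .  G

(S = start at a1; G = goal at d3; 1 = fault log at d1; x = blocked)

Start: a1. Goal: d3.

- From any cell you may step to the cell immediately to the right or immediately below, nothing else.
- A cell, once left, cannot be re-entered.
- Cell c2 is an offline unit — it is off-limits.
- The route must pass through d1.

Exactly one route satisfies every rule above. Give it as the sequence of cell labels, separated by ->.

a1 -> b1 -> c1 -> d1 -> d2 -> d3

Moves only go right or down, so the column and row indices never decrease.
Route from a1: 3× right (reaching d1), 2× down (reaching d3) — 5 moves in all.
Check: all required cells visited.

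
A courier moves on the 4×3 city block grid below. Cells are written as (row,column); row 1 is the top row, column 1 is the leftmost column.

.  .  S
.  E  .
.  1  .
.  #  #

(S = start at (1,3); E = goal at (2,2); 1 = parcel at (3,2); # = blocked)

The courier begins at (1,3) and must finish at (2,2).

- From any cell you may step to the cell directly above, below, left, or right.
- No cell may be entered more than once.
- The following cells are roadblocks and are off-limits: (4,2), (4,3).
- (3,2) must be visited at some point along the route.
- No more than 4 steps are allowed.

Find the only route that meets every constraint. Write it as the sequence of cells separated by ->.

(1,3) -> (2,3) -> (3,3) -> (3,2) -> (2,2)

The budget equals the shortest possible length, so every move has to be on a shortest route through the required cells.
Route from (1,3): 2× down (reaching (3,3)), left to (3,2), up to (2,2) — 4 moves in all.
Check: all required cells visited; 4 ≤ 4 moves.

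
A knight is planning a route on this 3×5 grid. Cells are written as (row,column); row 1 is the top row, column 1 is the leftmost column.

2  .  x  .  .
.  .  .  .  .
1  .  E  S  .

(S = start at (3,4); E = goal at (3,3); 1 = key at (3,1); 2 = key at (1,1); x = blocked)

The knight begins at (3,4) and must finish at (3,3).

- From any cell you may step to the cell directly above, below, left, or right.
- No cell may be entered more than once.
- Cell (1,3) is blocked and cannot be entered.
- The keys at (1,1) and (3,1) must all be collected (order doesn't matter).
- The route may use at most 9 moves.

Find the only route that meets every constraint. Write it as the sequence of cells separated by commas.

Any route must reach (1,1) and (3,1) and still end at (3,3) within 9 moves, so the order of the required stops is forced.
Route from (3,4): up to (2,4), 2× left (reaching (2,2)), up to (1,2), left to (1,1), 2× down (reaching (3,1)), 2× right (reaching (3,3)) — 9 moves in all.
Check: all required cells visited; 9 ≤ 9 moves.

(3,4), (2,4), (2,3), (2,2), (1,2), (1,1), (2,1), (3,1), (3,2), (3,3)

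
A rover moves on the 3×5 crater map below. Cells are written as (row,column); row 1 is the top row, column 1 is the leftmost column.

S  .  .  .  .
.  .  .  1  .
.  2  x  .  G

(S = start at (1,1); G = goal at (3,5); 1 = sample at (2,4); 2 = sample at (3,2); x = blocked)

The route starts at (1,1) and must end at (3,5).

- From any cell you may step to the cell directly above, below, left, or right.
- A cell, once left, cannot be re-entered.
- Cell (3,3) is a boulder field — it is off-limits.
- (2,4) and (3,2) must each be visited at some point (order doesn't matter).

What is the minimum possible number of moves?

8

Any route passes through (2,4) and (3,2) in some order between (1,1) and (3,5). Summing Manhattan distances along each leg and taking the cheapest ordering ((1,1) → (3,2) → (2,4) → (3,5)) gives a lower bound of 3 + 3 + 2 = 8 moves.
A route of 8 moves achieves this: (1,1) → (2,1) → (3,1) → (3,2) → (2,2) → (2,3) → (2,4) → (3,4) → (3,5).
Since 8 matches the lower bound, it is optimal.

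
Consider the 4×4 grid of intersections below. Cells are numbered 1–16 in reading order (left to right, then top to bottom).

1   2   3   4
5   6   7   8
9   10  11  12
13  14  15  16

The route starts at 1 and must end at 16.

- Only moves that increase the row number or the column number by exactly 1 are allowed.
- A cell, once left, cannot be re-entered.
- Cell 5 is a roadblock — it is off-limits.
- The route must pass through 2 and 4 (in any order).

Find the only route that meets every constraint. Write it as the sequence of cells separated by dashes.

Moves only go right or down, so the column and row indices never decrease.
Route from 1: right 3 to 4, down 3 to 16 — 6 moves in all.
Check: all required cells visited.

1 - 2 - 3 - 4 - 8 - 12 - 16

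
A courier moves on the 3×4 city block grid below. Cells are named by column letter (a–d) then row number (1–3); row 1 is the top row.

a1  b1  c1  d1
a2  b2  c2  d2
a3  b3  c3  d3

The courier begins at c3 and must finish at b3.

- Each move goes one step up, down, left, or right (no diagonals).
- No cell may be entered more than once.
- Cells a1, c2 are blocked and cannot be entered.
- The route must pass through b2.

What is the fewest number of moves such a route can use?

Any route passes through b2 somewhere between c3 and b3. Summing Manhattan distances along the two legs (c3 → b2 → b3) gives a lower bound of 2 + 1 = 3 moves.
The shortest route satisfying every rule uses 7 moves: c3 → d3 → d2 → d1 → c1 → b1 → b2 → b3.
The bound of 3 isn't tight here; checking systematically, no route of length 3 through 6 satisfies every constraint (on a 4-connected grid the length of any start-to-goal walk has the same parity as the Manhattan bound, so only lengths 3, 5, 7, … need checking), so 7 is the minimum.

7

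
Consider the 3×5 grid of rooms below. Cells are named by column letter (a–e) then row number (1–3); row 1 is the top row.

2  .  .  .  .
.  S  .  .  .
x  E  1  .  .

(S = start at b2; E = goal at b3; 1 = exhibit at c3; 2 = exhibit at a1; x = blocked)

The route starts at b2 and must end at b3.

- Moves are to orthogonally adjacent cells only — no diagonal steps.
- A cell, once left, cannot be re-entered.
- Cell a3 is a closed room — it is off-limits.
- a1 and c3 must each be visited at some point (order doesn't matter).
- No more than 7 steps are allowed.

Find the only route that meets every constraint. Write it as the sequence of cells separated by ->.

b2 -> a2 -> a1 -> b1 -> c1 -> c2 -> c3 -> b3

The 7-move cap with required stops at a1, c3 leaves no slack for detours.
Route from b2: left to a2, up to a1, 2× right (reaching c1), 2× down (reaching c3), left to b3 — 7 moves in all.
Check: all required cells visited; 7 ≤ 7 moves.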